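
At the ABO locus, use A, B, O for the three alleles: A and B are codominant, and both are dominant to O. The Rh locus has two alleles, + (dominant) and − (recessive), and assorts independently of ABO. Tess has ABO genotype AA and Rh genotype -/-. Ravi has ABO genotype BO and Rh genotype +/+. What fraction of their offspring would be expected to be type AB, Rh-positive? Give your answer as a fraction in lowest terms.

1/2

ABO cross AA × BO → offspring phenotypes: 1/2 A, 1/2 AB.
Rh cross -/- × +/+ → 1 Rh+.
Independent loci: P(type AB, Rh-positive) = 1/2 × 1 = 1/2.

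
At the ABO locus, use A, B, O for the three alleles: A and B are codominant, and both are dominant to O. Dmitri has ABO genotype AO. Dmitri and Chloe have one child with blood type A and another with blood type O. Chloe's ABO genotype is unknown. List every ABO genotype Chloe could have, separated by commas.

AO, BO, OO

For each candidate genotype of Chloe, check whether crossing it with AO can produce every observed child phenotype.
  AA → possible child types {A} ✗
  AB → possible child types {A, B, AB} ✗
  AO → possible child types {O, A} ✓
  BB → possible child types {B, AB} ✗
  BO → possible child types {O, A, B, AB} ✓
  OO → possible child types {O, A} ✓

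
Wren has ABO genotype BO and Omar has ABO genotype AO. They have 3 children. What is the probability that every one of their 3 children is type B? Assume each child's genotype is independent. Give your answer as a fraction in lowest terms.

1/64

ABO cross BO × AO → 1/4 O, 1/4 A, 1/4 B, 1/4 AB.
So P(type B) = 1/4 per child.
All 3 independent: (1/4)^3 = 1/64.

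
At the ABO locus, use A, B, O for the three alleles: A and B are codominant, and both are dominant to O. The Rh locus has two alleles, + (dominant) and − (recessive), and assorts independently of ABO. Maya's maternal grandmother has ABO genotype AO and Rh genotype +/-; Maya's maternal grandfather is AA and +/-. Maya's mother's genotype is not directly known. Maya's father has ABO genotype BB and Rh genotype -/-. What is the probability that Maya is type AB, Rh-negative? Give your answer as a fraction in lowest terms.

3/8

Maya's mother's ABO genotype from AO × AA: 1/2 AA, 1/2 AO.
Crossing each possibility with the father BB and summing P(type AB): 1/2·1 + 1/2·1/2 = 3/4.
Similarly for Rh via the mother's Rh distribution: P(Rh-) = 1/2.
Independent loci: 3/4 × 1/2 = 3/8.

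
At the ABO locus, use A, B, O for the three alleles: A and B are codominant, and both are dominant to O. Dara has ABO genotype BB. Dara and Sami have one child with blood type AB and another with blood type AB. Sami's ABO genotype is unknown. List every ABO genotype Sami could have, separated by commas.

For each candidate genotype of Sami, check whether crossing it with BB can produce every observed child phenotype.
  AA → possible child types {AB} ✓
  AB → possible child types {B, AB} ✓
  AO → possible child types {B, AB} ✓
  BB → possible child types {B} ✗
  BO → possible child types {B} ✗
  OO → possible child types {B} ✗

AA, AB, AO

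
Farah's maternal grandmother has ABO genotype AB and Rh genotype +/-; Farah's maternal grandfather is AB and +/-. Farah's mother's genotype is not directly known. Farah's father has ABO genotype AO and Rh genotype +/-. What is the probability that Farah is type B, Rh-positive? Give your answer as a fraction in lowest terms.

3/16

Farah's mother's ABO genotype from AB × AB: 1/4 AA, 1/2 AB, 1/4 BB.
Crossing each possibility with the father AO and summing P(type B): 1/4·0 + 1/2·1/4 + 1/4·1/2 = 1/4.
Similarly for Rh via the mother's Rh distribution: P(Rh+) = 3/4.
Independent loci: 1/4 × 3/4 = 3/16.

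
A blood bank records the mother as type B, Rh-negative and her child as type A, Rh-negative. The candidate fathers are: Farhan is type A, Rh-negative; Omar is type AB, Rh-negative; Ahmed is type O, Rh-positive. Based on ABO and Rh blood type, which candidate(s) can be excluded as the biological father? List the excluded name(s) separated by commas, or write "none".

Ahmed

A candidate is excluded only if no genotype consistent with his phenotype could produce a type A, Rh-negative child with a type B, Rh-negative mother.
Ahmed (type O, Rh+): no genotype consistent with that phenotype can produce a type-A Rh- child with a type-B mother.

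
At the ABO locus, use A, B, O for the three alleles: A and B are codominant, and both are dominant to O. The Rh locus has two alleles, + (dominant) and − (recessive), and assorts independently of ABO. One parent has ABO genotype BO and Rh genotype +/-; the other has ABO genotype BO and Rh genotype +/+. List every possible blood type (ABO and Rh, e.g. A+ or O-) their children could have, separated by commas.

Gametes from BO × BO give offspring ABO genotypes BB, BO, OO, i.e. phenotypes O, B.
Rh cross +/- × +/+ → phenotypes Rh+.
Combining independently: O+, B+.

O+, B+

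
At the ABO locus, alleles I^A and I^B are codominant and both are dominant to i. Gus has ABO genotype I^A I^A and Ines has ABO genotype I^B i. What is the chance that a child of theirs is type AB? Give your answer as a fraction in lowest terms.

1/2

ABO cross I^A I^A × I^B i → offspring phenotypes: 1/2 A, 1/2 AB.
So P(type AB) = 1/2.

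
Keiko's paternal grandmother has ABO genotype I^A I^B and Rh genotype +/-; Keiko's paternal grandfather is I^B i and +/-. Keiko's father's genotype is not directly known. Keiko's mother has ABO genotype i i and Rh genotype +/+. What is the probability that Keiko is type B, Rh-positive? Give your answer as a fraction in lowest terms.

Keiko's father's ABO genotype from I^A I^B × I^B i: 1/4 I^A I^B, 1/4 I^A i, 1/4 I^B I^B, 1/4 I^B i.
Crossing each possibility with the mother i i and summing P(type B): 1/4·1/2 + 1/4·0 + 1/4·1 + 1/4·1/2 = 1/2.
Similarly for Rh via the father's Rh distribution: P(Rh+) = 1.
Independent loci: 1/2 × 1 = 1/2.

1/2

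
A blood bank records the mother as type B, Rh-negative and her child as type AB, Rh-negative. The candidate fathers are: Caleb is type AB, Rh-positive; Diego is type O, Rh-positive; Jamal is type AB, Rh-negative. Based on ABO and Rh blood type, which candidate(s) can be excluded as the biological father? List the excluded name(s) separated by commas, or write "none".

Diego

A candidate is excluded only if no genotype consistent with his phenotype could produce a type AB, Rh-negative child with a type B, Rh-negative mother.
Diego (type O, Rh+): no genotype consistent with that phenotype can produce a type-AB Rh- child with a type-B mother.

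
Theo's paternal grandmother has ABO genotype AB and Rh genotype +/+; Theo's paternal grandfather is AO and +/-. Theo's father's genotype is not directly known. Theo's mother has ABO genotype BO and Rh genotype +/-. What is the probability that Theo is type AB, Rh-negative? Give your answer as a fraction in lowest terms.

1/32

Theo's father's ABO genotype from AB × AO: 1/4 AA, 1/4 AB, 1/4 AO, 1/4 BO.
Crossing each possibility with the mother BO and summing P(type AB): 1/4·1/2 + 1/4·1/4 + 1/4·1/4 + 1/4·0 = 1/4.
Similarly for Rh via the father's Rh distribution: P(Rh-) = 1/8.
Independent loci: 1/4 × 1/8 = 1/32.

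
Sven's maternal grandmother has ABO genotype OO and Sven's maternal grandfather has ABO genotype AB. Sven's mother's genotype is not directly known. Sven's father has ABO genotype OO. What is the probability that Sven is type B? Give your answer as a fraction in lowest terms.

1/4

Sven's mother's ABO genotype from OO × AB: 1/2 AO, 1/2 BO.
Crossing each possibility with the father OO and summing P(type B): 1/2·0 + 1/2·1/2 = 1/4.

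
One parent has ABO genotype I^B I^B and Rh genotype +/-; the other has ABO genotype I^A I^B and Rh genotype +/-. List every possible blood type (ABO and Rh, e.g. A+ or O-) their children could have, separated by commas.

Gametes from I^B I^B × I^A I^B give offspring ABO genotypes I^A I^B, I^B I^B, i.e. phenotypes B, AB.
Rh cross +/- × +/- → phenotypes Rh+, Rh-.
Combining independently: B+, B-, AB+, AB-.

B+, B-, AB+, AB-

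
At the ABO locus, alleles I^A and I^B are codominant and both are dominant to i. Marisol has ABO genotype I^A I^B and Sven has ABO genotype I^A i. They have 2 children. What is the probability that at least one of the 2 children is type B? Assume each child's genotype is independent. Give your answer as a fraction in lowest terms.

7/16

ABO cross I^A I^B × I^A i → 1/2 A, 1/4 B, 1/4 AB.
So P(type B) = 1/4 per child.
P(none) = (3/4)^2 = 9/16; P(at least one) = 1 − 9/16 = 7/16.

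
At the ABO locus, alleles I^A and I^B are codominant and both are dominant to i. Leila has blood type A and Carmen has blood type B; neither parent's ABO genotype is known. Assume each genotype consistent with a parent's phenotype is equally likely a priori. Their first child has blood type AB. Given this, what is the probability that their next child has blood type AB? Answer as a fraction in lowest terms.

25/36

Possible genotypes: Leila ∈ {I^A I^A, I^A i}; Carmen ∈ {I^B I^B, I^B i}.
Weight each parental genotype pair by prior × P(type-AB child):
  I^A I^A × I^B I^B: posterior weight 4/9; P(next child type AB) = 1.
  I^A I^A × I^B i: posterior weight 2/9; P(next child type AB) = 1/2.
  I^A i × I^B I^B: posterior weight 2/9; P(next child type AB) = 1/2.
  I^A i × I^B i: posterior weight 1/9; P(next child type AB) = 1/4.
Weighted sum = 25/36.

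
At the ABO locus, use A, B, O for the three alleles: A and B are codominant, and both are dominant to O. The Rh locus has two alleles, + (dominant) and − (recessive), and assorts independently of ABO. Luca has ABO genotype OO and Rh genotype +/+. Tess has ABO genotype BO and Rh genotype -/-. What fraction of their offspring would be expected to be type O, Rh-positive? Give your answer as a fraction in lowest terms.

ABO cross OO × BO → offspring phenotypes: 1/2 O, 1/2 B.
Rh cross +/+ × -/- → 1 Rh+.
Independent loci: P(type O, Rh-positive) = 1/2 × 1 = 1/2.

1/2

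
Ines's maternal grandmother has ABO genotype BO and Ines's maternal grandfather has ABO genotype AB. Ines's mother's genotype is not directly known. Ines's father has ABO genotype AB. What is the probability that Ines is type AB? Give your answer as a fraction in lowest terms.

Ines's mother's ABO genotype from BO × AB: 1/4 AB, 1/4 AO, 1/4 BB, 1/4 BO.
Crossing each possibility with the father AB and summing P(type AB): 1/4·1/2 + 1/4·1/4 + 1/4·1/2 + 1/4·1/4 = 3/8.

3/8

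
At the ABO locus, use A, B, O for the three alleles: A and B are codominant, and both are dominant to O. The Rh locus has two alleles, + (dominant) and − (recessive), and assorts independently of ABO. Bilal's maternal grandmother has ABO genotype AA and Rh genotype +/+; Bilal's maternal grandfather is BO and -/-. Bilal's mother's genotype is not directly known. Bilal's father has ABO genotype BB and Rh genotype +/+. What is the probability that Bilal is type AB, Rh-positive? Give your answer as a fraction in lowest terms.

1/2

Bilal's mother's ABO genotype from AA × BO: 1/2 AB, 1/2 AO.
Crossing each possibility with the father BB and summing P(type AB): 1/2·1/2 + 1/2·1/2 = 1/2.
Similarly for Rh via the mother's Rh distribution: P(Rh+) = 1.
Independent loci: 1/2 × 1 = 1/2.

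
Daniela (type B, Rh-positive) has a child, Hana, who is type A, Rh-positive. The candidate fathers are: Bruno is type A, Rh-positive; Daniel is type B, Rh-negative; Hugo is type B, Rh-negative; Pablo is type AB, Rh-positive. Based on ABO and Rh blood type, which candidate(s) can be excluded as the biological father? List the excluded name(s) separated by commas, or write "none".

A candidate is excluded only if no genotype consistent with his phenotype could produce a type A, Rh-positive child with a type B, Rh-positive mother.
Daniel (type B, Rh-): no genotype consistent with that phenotype can produce a type-A Rh+ child with a type-B mother.
Hugo (type B, Rh-): no genotype consistent with that phenotype can produce a type-A Rh+ child with a type-B mother.

Daniel, Hugo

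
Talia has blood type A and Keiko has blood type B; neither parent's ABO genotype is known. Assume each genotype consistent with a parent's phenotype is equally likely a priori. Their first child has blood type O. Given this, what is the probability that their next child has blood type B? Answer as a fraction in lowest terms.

Possible genotypes: Talia ∈ {I^A I^A, I^A i}; Keiko ∈ {I^B I^B, I^B i}.
Weight each parental genotype pair by prior × P(type-O child):
  I^A i × I^B i: posterior weight 1; P(next child type B) = 1/4.
Weighted sum = 1/4.

1/4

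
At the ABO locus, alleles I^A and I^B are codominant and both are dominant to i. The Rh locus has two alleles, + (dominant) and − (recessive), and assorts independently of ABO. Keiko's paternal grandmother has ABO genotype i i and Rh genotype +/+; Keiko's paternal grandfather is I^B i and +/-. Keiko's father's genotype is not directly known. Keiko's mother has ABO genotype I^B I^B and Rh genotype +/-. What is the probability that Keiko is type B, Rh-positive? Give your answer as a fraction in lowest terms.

7/8

Keiko's father's ABO genotype from i i × I^B i: 1/2 I^B i, 1/2 i i.
Crossing each possibility with the mother I^B I^B and summing P(type B): 1/2·1 + 1/2·1 = 1.
Similarly for Rh via the father's Rh distribution: P(Rh+) = 7/8.
Independent loci: 1 × 7/8 = 7/8.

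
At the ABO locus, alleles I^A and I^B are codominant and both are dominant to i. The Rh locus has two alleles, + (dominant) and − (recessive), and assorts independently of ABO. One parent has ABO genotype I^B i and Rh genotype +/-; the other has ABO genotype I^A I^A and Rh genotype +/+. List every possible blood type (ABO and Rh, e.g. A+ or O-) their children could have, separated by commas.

A+, AB+

Gametes from I^B i × I^A I^A give offspring ABO genotypes I^A I^B, I^A i, i.e. phenotypes A, AB.
Rh cross +/- × +/+ → phenotypes Rh+.
Combining independently: A+, AB+.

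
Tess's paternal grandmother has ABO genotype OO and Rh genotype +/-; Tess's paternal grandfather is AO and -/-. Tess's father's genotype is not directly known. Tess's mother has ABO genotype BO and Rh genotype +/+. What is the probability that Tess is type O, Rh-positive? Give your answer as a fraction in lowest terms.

3/8

Tess's father's ABO genotype from OO × AO: 1/2 AO, 1/2 OO.
Crossing each possibility with the mother BO and summing P(type O): 1/2·1/4 + 1/2·1/2 = 3/8.
Similarly for Rh via the father's Rh distribution: P(Rh+) = 1.
Independent loci: 3/8 × 1 = 3/8.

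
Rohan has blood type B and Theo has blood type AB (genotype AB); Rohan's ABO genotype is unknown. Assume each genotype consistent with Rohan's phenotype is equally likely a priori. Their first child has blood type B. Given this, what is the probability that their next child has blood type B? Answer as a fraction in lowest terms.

1/2

Possible genotypes: Rohan ∈ {BB, BO}; Theo ∈ {AB}.
Weight each parental genotype pair by prior × P(type-B child):
  BB × AB: posterior weight 1/2; P(next child type B) = 1/2.
  BO × AB: posterior weight 1/2; P(next child type B) = 1/2.
Weighted sum = 1/2.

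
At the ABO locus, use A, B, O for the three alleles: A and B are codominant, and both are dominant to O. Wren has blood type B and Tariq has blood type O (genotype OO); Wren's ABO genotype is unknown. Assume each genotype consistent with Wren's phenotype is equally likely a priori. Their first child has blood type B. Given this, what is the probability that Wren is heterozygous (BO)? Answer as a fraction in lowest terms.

Possible genotypes: Wren ∈ {BB, BO}; Tariq ∈ {OO}.
Weight each parental genotype pair by prior × P(type-B child):
  BB × OO: posterior weight 2/3.
  BO × OO: posterior weight 1/3.
Sum the posterior weight over pairs where Wren is BO: 1/3.

1/3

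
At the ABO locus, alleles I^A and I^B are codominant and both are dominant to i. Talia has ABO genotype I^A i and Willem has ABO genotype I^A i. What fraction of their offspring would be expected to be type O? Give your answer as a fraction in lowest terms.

1/4

ABO cross I^A i × I^A i → offspring phenotypes: 1/4 O, 3/4 A.
So P(type O) = 1/4.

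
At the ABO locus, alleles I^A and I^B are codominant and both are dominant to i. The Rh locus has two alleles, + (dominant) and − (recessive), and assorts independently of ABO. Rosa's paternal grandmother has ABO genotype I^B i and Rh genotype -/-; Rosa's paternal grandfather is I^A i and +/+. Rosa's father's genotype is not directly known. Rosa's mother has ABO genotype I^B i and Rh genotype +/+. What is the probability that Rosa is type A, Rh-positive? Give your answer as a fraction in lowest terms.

1/8

Rosa's father's ABO genotype from I^B i × I^A i: 1/4 I^A I^B, 1/4 I^A i, 1/4 I^B i, 1/4 i i.
Crossing each possibility with the mother I^B i and summing P(type A): 1/4·1/4 + 1/4·1/4 + 1/4·0 + 1/4·0 = 1/8.
Similarly for Rh via the father's Rh distribution: P(Rh+) = 1.
Independent loci: 1/8 × 1 = 1/8.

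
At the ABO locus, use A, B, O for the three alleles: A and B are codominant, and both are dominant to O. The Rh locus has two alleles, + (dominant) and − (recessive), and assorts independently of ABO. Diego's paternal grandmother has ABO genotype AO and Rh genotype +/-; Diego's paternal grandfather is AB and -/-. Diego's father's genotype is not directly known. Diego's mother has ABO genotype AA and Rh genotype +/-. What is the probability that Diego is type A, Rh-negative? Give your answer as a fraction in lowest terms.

9/32

Diego's father's ABO genotype from AO × AB: 1/4 AA, 1/4 AB, 1/4 AO, 1/4 BO.
Crossing each possibility with the mother AA and summing P(type A): 1/4·1 + 1/4·1/2 + 1/4·1 + 1/4·1/2 = 3/4.
Similarly for Rh via the father's Rh distribution: P(Rh-) = 3/8.
Independent loci: 3/4 × 3/8 = 9/32.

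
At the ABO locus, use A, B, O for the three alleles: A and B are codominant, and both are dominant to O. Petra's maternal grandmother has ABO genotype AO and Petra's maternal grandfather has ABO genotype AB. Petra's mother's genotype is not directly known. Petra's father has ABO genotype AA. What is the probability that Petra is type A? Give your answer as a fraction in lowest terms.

3/4

Petra's mother's ABO genotype from AO × AB: 1/4 AA, 1/4 AB, 1/4 AO, 1/4 BO.
Crossing each possibility with the father AA and summing P(type A): 1/4·1 + 1/4·1/2 + 1/4·1 + 1/4·1/2 = 3/4.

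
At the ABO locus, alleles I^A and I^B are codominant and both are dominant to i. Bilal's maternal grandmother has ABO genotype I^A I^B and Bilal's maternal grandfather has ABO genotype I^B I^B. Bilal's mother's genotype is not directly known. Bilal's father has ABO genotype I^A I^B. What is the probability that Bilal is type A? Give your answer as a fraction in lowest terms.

1/8

Bilal's mother's ABO genotype from I^A I^B × I^B I^B: 1/2 I^A I^B, 1/2 I^B I^B.
Crossing each possibility with the father I^A I^B and summing P(type A): 1/2·1/4 + 1/2·0 = 1/8.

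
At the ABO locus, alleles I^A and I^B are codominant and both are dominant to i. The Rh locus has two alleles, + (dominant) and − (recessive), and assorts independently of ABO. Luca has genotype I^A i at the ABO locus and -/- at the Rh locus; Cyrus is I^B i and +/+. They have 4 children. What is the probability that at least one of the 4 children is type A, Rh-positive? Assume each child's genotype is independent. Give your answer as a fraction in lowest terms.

175/256

ABO cross I^A i × I^B i → 1/4 O, 1/4 A, 1/4 B, 1/4 AB.
Rh cross -/- × +/+ → 1 Rh+; so P(type A, Rh-positive) = 1/4 × 1 = 1/4 per child.
P(none) = (3/4)^4 = 81/256; P(at least one) = 1 − 81/256 = 175/256.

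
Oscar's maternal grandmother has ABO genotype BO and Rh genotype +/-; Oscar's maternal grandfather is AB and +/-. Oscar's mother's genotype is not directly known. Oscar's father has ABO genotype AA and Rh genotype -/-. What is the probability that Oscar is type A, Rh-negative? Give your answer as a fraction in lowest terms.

1/4

Oscar's mother's ABO genotype from BO × AB: 1/4 AB, 1/4 AO, 1/4 BB, 1/4 BO.
Crossing each possibility with the father AA and summing P(type A): 1/4·1/2 + 1/4·1 + 1/4·0 + 1/4·1/2 = 1/2.
Similarly for Rh via the mother's Rh distribution: P(Rh-) = 1/2.
Independent loci: 1/2 × 1/2 = 1/4.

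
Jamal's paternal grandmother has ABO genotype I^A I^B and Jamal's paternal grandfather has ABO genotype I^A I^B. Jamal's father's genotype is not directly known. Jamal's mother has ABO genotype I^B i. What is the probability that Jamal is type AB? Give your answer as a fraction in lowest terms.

Jamal's father's ABO genotype from I^A I^B × I^A I^B: 1/4 I^A I^A, 1/2 I^A I^B, 1/4 I^B I^B.
Crossing each possibility with the mother I^B i and summing P(type AB): 1/4·1/2 + 1/2·1/4 + 1/4·0 = 1/4.

1/4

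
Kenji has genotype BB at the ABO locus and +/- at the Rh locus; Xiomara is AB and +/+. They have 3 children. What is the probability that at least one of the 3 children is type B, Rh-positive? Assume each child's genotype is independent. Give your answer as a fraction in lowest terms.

7/8

ABO cross BB × AB → 1/2 B, 1/2 AB.
Rh cross +/- × +/+ → 1 Rh+; so P(type B, Rh-positive) = 1/2 × 1 = 1/2 per child.
P(none) = (1/2)^3 = 1/8; P(at least one) = 1 − 1/8 = 7/8.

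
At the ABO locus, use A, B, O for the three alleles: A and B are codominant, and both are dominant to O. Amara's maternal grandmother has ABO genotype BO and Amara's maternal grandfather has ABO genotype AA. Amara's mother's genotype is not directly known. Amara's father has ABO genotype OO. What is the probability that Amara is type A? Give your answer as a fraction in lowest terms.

1/2

Amara's mother's ABO genotype from BO × AA: 1/2 AB, 1/2 AO.
Crossing each possibility with the father OO and summing P(type A): 1/2·1/2 + 1/2·1/2 = 1/2.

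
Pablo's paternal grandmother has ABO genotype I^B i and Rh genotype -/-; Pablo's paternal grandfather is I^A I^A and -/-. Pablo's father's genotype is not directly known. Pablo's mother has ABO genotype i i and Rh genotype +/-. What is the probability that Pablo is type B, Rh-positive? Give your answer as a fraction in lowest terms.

1/8

Pablo's father's ABO genotype from I^B i × I^A I^A: 1/2 I^A I^B, 1/2 I^A i.
Crossing each possibility with the mother i i and summing P(type B): 1/2·1/2 + 1/2·0 = 1/4.
Similarly for Rh via the father's Rh distribution: P(Rh+) = 1/2.
Independent loci: 1/4 × 1/2 = 1/8.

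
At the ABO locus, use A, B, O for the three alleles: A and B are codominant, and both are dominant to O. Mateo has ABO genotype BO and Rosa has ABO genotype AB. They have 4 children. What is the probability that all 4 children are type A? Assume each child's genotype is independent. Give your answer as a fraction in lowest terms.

ABO cross BO × AB → 1/4 A, 1/2 B, 1/4 AB.
So P(type A) = 1/4 per child.
All 4 independent: (1/4)^4 = 1/256.

1/256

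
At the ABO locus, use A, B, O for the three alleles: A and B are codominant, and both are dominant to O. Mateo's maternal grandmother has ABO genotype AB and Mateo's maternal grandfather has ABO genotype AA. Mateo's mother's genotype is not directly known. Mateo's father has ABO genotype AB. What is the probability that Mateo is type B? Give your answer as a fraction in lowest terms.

1/8

Mateo's mother's ABO genotype from AB × AA: 1/2 AA, 1/2 AB.
Crossing each possibility with the father AB and summing P(type B): 1/2·0 + 1/2·1/4 = 1/8.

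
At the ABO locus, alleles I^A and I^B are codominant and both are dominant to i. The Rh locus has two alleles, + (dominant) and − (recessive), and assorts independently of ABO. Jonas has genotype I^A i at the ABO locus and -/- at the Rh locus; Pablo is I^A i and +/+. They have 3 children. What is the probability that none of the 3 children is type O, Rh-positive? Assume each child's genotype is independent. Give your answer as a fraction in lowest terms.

27/64

ABO cross I^A i × I^A i → 1/4 O, 3/4 A.
Rh cross -/- × +/+ → 1 Rh+; so P(type O, Rh-positive) = 1/4 × 1 = 1/4 per child.
P(not type O, Rh-positive) = 3/4 for one child; (3/4)^3 = 27/64.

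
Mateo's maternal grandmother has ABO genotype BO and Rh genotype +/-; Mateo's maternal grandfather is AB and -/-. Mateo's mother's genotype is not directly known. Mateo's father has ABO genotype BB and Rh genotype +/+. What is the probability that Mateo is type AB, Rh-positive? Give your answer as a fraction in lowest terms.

Mateo's mother's ABO genotype from BO × AB: 1/4 AB, 1/4 AO, 1/4 BB, 1/4 BO.
Crossing each possibility with the father BB and summing P(type AB): 1/4·1/2 + 1/4·1/2 + 1/4·0 + 1/4·0 = 1/4.
Similarly for Rh via the mother's Rh distribution: P(Rh+) = 1.
Independent loci: 1/4 × 1 = 1/4.

1/4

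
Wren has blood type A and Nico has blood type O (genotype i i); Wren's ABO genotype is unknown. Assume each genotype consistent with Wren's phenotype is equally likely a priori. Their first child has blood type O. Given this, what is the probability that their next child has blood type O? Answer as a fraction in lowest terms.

1/2

Possible genotypes: Wren ∈ {I^A I^A, I^A i}; Nico ∈ {i i}.
Weight each parental genotype pair by prior × P(type-O child):
  I^A i × i i: posterior weight 1; P(next child type O) = 1/2.
Weighted sum = 1/2.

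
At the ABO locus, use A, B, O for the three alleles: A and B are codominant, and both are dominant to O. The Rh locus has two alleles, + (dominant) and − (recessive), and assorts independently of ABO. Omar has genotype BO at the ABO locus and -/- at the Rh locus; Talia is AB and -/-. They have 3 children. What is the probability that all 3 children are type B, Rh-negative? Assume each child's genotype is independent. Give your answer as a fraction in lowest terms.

ABO cross BO × AB → 1/4 A, 1/2 B, 1/4 AB.
Rh cross -/- × -/- → 1 Rh-; so P(type B, Rh-negative) = 1/2 × 1 = 1/2 per child.
All 3 independent: (1/2)^3 = 1/8.

1/8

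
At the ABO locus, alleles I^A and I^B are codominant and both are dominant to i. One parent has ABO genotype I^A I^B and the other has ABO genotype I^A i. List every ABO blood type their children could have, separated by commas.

Gametes from I^A I^B × I^A i give offspring ABO genotypes I^A I^A, I^A I^B, I^A i, I^B i, i.e. phenotypes A, B, AB.

A, B, AB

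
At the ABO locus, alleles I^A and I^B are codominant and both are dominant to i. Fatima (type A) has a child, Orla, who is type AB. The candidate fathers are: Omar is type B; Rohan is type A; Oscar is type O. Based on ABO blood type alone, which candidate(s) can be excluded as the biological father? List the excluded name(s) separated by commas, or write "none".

Rohan, Oscar

A candidate is excluded only if no genotype consistent with his phenotype could produce a type AB child with a type A mother.
Rohan (type A): no genotype consistent with that phenotype can produce a type-AB child with a type-A mother.
Oscar (type O): no genotype consistent with that phenotype can produce a type-AB child with a type-A mother.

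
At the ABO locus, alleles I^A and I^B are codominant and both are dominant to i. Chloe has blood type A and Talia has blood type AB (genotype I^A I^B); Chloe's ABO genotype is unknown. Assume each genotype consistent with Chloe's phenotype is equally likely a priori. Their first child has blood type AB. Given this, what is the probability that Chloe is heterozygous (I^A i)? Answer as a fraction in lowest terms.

1/3

Possible genotypes: Chloe ∈ {I^A I^A, I^A i}; Talia ∈ {I^A I^B}.
Weight each parental genotype pair by prior × P(type-AB child):
  I^A I^A × I^A I^B: posterior weight 2/3.
  I^A i × I^A I^B: posterior weight 1/3.
Sum the posterior weight over pairs where Chloe is I^A i: 1/3.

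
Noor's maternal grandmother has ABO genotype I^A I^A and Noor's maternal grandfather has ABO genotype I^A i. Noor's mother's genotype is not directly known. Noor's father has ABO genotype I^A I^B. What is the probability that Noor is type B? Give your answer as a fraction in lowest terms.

1/8

Noor's mother's ABO genotype from I^A I^A × I^A i: 1/2 I^A I^A, 1/2 I^A i.
Crossing each possibility with the father I^A I^B and summing P(type B): 1/2·0 + 1/2·1/4 = 1/8.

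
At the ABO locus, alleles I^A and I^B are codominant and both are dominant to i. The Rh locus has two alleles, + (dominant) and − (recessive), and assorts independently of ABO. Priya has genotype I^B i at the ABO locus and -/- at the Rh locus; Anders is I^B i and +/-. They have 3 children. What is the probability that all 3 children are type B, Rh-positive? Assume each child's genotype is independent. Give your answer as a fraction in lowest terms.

27/512

ABO cross I^B i × I^B i → 1/4 O, 3/4 B.
Rh cross -/- × +/- → 1/2 Rh+, 1/2 Rh-; so P(type B, Rh-positive) = 3/4 × 1/2 = 3/8 per child.
All 3 independent: (3/8)^3 = 27/512.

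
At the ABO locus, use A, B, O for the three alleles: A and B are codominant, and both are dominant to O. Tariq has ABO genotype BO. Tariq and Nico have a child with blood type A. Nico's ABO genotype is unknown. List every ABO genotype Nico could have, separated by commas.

For each candidate genotype of Nico, check whether crossing it with BO can produce every observed child phenotype.
  AA → possible child types {A, AB} ✓
  AB → possible child types {A, B, AB} ✓
  AO → possible child types {O, A, B, AB} ✓
  BB → possible child types {B} ✗
  BO → possible child types {O, B} ✗
  OO → possible child types {O, B} ✗

AA, AB, AO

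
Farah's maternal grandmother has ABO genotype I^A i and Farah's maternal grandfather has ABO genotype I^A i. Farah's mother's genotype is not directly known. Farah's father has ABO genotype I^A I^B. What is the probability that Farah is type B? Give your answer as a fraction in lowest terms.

Farah's mother's ABO genotype from I^A i × I^A i: 1/4 I^A I^A, 1/2 I^A i, 1/4 i i.
Crossing each possibility with the father I^A I^B and summing P(type B): 1/4·0 + 1/2·1/4 + 1/4·1/2 = 1/4.

1/4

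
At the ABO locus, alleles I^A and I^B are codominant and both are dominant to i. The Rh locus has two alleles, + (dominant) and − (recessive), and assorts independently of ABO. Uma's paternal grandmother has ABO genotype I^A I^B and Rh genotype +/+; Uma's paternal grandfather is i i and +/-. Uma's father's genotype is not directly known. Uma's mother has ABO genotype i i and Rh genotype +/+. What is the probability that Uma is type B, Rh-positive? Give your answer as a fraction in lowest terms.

1/4

Uma's father's ABO genotype from I^A I^B × i i: 1/2 I^A i, 1/2 I^B i.
Crossing each possibility with the mother i i and summing P(type B): 1/2·0 + 1/2·1/2 = 1/4.
Similarly for Rh via the father's Rh distribution: P(Rh+) = 1.
Independent loci: 1/4 × 1 = 1/4.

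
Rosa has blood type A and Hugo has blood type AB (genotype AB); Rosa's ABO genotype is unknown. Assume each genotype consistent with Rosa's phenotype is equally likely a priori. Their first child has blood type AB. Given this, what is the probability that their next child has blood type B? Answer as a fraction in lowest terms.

Possible genotypes: Rosa ∈ {AA, AO}; Hugo ∈ {AB}.
Weight each parental genotype pair by prior × P(type-AB child):
  AA × AB: posterior weight 2/3; P(next child type B) = 0.
  AO × AB: posterior weight 1/3; P(next child type B) = 1/4.
Weighted sum = 1/12.

1/12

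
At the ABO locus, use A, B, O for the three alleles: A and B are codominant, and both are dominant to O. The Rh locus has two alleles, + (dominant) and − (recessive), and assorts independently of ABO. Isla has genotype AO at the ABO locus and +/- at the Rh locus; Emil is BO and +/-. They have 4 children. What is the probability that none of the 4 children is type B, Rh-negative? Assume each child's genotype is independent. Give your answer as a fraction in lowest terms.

ABO cross AO × BO → 1/4 O, 1/4 A, 1/4 B, 1/4 AB.
Rh cross +/- × +/- → 3/4 Rh+, 1/4 Rh-; so P(type B, Rh-negative) = 1/4 × 1/4 = 1/16 per child.
P(not type B, Rh-negative) = 15/16 for one child; (15/16)^4 = 50625/65536.

50625/65536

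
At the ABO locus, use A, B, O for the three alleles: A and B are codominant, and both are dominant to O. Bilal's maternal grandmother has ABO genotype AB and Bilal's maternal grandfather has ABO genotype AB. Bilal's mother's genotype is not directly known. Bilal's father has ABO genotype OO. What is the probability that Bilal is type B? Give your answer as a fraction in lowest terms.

1/2

Bilal's mother's ABO genotype from AB × AB: 1/4 AA, 1/2 AB, 1/4 BB.
Crossing each possibility with the father OO and summing P(type B): 1/4·0 + 1/2·1/2 + 1/4·1 = 1/2.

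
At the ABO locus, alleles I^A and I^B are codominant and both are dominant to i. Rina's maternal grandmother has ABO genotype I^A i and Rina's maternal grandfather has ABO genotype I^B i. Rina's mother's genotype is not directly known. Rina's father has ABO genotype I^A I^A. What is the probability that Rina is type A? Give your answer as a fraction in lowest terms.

Rina's mother's ABO genotype from I^A i × I^B i: 1/4 I^A I^B, 1/4 I^A i, 1/4 I^B i, 1/4 i i.
Crossing each possibility with the father I^A I^A and summing P(type A): 1/4·1/2 + 1/4·1 + 1/4·1/2 + 1/4·1 = 3/4.

3/4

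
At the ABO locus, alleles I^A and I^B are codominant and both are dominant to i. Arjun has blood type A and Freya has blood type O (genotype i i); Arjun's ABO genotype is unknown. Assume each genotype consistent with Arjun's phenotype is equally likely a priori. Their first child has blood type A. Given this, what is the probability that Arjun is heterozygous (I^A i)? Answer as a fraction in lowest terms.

1/3

Possible genotypes: Arjun ∈ {I^A I^A, I^A i}; Freya ∈ {i i}.
Weight each parental genotype pair by prior × P(type-A child):
  I^A I^A × i i: posterior weight 2/3.
  I^A i × i i: posterior weight 1/3.
Sum the posterior weight over pairs where Arjun is I^A i: 1/3.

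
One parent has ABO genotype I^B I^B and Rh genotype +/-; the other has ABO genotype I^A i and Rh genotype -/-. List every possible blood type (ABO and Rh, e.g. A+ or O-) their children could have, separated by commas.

Gametes from I^B I^B × I^A i give offspring ABO genotypes I^A I^B, I^B i, i.e. phenotypes B, AB.
Rh cross +/- × -/- → phenotypes Rh+, Rh-.
Combining independently: B+, B-, AB+, AB-.

B+, B-, AB+, AB-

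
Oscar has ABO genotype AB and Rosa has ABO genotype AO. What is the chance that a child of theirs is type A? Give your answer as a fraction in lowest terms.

1/2

ABO cross AB × AO → offspring phenotypes: 1/2 A, 1/4 B, 1/4 AB.
So P(type A) = 1/2.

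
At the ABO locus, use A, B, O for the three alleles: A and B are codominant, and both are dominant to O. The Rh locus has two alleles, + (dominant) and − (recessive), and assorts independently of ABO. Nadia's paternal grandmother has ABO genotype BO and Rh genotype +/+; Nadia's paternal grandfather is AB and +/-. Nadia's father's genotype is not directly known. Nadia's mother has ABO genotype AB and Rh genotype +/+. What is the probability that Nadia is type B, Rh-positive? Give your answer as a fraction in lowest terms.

Nadia's father's ABO genotype from BO × AB: 1/4 AB, 1/4 AO, 1/4 BB, 1/4 BO.
Crossing each possibility with the mother AB and summing P(type B): 1/4·1/4 + 1/4·1/4 + 1/4·1/2 + 1/4·1/2 = 3/8.
Similarly for Rh via the father's Rh distribution: P(Rh+) = 1.
Independent loci: 3/8 × 1 = 3/8.

3/8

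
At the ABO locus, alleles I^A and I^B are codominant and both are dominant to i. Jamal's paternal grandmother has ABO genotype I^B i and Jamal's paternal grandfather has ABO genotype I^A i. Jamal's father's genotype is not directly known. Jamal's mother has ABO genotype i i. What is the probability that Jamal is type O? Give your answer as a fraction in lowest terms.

1/2

Jamal's father's ABO genotype from I^B i × I^A i: 1/4 I^A I^B, 1/4 I^A i, 1/4 I^B i, 1/4 i i.
Crossing each possibility with the mother i i and summing P(type O): 1/4·0 + 1/4·1/2 + 1/4·1/2 + 1/4·1 = 1/2.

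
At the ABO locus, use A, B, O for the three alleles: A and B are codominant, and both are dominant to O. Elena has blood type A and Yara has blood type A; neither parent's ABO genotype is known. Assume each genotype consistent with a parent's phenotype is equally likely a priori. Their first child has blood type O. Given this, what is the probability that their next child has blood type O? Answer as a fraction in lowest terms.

Possible genotypes: Elena ∈ {AA, AO}; Yara ∈ {AA, AO}.
Weight each parental genotype pair by prior × P(type-O child):
  AO × AO: posterior weight 1; P(next child type O) = 1/4.
Weighted sum = 1/4.

1/4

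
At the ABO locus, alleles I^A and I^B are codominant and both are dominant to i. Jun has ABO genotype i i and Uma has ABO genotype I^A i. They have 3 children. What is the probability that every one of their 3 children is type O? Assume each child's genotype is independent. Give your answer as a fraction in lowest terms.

ABO cross i i × I^A i → 1/2 O, 1/2 A.
So P(type O) = 1/2 per child.
All 3 independent: (1/2)^3 = 1/8.

1/8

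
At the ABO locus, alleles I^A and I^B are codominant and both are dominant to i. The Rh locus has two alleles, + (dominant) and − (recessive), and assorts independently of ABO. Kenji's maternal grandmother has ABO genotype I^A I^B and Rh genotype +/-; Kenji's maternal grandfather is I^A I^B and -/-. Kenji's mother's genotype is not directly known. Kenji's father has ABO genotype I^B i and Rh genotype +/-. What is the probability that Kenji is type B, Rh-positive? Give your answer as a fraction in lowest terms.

Kenji's mother's ABO genotype from I^A I^B × I^A I^B: 1/4 I^A I^A, 1/2 I^A I^B, 1/4 I^B I^B.
Crossing each possibility with the father I^B i and summing P(type B): 1/4·0 + 1/2·1/2 + 1/4·1 = 1/2.
Similarly for Rh via the mother's Rh distribution: P(Rh+) = 5/8.
Independent loci: 1/2 × 5/8 = 5/16.

5/16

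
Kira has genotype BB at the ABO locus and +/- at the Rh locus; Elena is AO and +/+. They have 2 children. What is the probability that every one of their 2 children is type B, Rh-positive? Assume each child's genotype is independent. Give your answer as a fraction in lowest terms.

1/4

ABO cross BB × AO → 1/2 B, 1/2 AB.
Rh cross +/- × +/+ → 1 Rh+; so P(type B, Rh-positive) = 1/2 × 1 = 1/2 per child.
All 2 independent: (1/2)^2 = 1/4.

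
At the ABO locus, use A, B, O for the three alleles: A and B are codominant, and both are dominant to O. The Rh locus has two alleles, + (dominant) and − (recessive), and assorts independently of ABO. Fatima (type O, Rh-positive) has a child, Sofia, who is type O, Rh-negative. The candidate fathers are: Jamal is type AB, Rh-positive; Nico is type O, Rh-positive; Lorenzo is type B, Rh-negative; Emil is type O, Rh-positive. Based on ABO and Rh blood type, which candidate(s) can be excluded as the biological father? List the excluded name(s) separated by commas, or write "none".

Jamal

A candidate is excluded only if no genotype consistent with his phenotype could produce a type O, Rh-negative child with a type O, Rh-positive mother.
Jamal (type AB, Rh+): no genotype consistent with that phenotype can produce a type-O Rh- child with a type-O mother.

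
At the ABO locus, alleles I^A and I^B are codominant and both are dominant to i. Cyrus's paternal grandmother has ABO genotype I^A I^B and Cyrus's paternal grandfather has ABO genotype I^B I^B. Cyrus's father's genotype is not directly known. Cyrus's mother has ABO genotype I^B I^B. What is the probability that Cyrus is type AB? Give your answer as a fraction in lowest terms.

1/4

Cyrus's father's ABO genotype from I^A I^B × I^B I^B: 1/2 I^A I^B, 1/2 I^B I^B.
Crossing each possibility with the mother I^B I^B and summing P(type AB): 1/2·1/2 + 1/2·0 = 1/4.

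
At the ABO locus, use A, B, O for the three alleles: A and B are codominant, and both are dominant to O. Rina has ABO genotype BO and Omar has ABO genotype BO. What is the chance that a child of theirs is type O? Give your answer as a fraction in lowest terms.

1/4

ABO cross BO × BO → offspring phenotypes: 1/4 O, 3/4 B.
So P(type O) = 1/4.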